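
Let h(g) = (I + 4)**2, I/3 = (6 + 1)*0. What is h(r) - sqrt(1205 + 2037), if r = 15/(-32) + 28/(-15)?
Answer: 16 - sqrt(3242) ≈ -40.939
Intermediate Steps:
I = 0 (I = 3*((6 + 1)*0) = 3*(7*0) = 3*0 = 0)
r = -1121/480 (r = 15*(-1/32) + 28*(-1/15) = -15/32 - 28/15 = -1121/480 ≈ -2.3354)
h(g) = 16 (h(g) = (0 + 4)**2 = 4**2 = 16)
h(r) - sqrt(1205 + 2037) = 16 - sqrt(1205 + 2037) = 16 - sqrt(3242)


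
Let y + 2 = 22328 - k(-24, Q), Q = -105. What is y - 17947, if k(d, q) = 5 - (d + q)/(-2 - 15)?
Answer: 74487/17 ≈ 4381.6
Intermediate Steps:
k(d, q) = 5 + d/17 + q/17 (k(d, q) = 5 - (d + q)/(-17) = 5 - (d + q)*(-1)/17 = 5 - (-d/17 - q/17) = 5 + (d/17 + q/17) = 5 + d/17 + q/17)
y = 379586/17 (y = -2 + (22328 - (5 + (1/17)*(-24) + (1/17)*(-105))) = -2 + (22328 - (5 - 24/17 - 105/17)) = -2 + (22328 - 1*(-44/17)) = -2 + (22328 + 44/17) = -2 + 379620/17 = 379586/17 ≈ 22329.)
y - 17947 = 379586/17 - 17947 = 74487/17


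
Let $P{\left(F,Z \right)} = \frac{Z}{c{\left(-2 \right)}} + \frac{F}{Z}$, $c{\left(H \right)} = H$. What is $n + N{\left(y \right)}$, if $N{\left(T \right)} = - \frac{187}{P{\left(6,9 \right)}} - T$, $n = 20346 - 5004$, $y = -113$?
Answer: $\frac{356587}{23} \approx 15504.0$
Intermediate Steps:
$P{\left(F,Z \right)} = - \frac{Z}{2} + \frac{F}{Z}$ ($P{\left(F,Z \right)} = \frac{Z}{-2} + \frac{F}{Z} = Z \left(- \frac{1}{2}\right) + \frac{F}{Z} = - \frac{Z}{2} + \frac{F}{Z}$)
$n = 15342$ ($n = 20346 - 5004 = 15342$)
$N{\left(T \right)} = \frac{1122}{23} - T$ ($N{\left(T \right)} = - \frac{187}{\left(- \frac{1}{2}\right) 9 + \frac{6}{9}} - T = - \frac{187}{- \frac{9}{2} + 6 \cdot \frac{1}{9}} - T = - \frac{187}{- \frac{9}{2} + \frac{2}{3}} - T = - \frac{187}{- \frac{23}{6}} - T = \left(-187\right) \left(- \frac{6}{23}\right) - T = \frac{1122}{23} - T$)
$n + N{\left(y \right)} = 15342 + \left(\frac{1122}{23} - -113\right) = 15342 + \left(\frac{1122}{23} + 113\right) = 15342 + \frac{3721}{23} = \frac{356587}{23}$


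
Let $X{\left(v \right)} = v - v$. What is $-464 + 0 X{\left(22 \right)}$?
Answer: $-464$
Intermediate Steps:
$X{\left(v \right)} = 0$
$-464 + 0 X{\left(22 \right)} = -464 + 0 \cdot 0 = -464 + 0 = -464$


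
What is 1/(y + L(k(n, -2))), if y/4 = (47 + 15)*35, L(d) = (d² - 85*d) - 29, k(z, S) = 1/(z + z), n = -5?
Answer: 100/865951 ≈ 0.00011548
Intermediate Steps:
k(z, S) = 1/(2*z)
L(d) = -29 + d² - 85*d
y = 8680 (y = 4*((47 + 15)*35) = 4*(62*35) = 4*2170 = 8680)
1/(y + L(k(n, -2))) = 1/(8680 + (-29 + ((½)/(-5))² - 85/(2*(-5)))) = 1/(8680 + (-29 + ((½)*(-⅕))² - 85*(-1)/(2*5))) = 1/(8680 + (-29 + (-⅒)² - 85*(-⅒))) = 1/(8680 + (-29 + 1/100 + 17/2)) = 1/(8680 - 2049/100) = 1/(865951/100) = 100/865951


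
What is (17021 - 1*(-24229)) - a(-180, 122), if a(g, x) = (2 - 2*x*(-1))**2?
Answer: -19266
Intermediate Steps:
a(g, x) = (2 + 2*x)**2
(17021 - 1*(-24229)) - a(-180, 122) = (17021 - 1*(-24229)) - 4*(1 + 122)**2 = (17021 + 24229) - 4*123**2 = 41250 - 4*15129 = 41250 - 1*60516 = 41250 - 60516 = -19266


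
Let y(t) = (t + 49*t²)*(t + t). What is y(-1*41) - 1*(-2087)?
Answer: -6748809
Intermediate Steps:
y(t) = 2*t*(t + 49*t²) (y(t) = (t + 49*t²)*(2*t) = 2*t*(t + 49*t²))
y(-1*41) - 1*(-2087) = (-1*41)²*(2 + 98*(-1*41)) - 1*(-2087) = (-41)²*(2 + 98*(-41)) + 2087 = 1681*(2 - 4018) + 2087 = 1681*(-4016) + 2087 = -6750896 + 2087 = -6748809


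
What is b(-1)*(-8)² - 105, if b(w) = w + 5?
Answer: 151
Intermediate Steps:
b(w) = 5 + w
b(-1)*(-8)² - 105 = (5 - 1)*(-8)² - 105 = 4*64 - 105 = 256 - 105 = 151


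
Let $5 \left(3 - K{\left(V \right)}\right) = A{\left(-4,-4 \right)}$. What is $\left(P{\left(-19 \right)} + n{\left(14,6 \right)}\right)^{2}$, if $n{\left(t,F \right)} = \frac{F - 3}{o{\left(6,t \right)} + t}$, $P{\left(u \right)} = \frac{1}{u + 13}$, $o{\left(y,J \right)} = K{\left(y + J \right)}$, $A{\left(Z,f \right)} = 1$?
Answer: $\frac{1}{7056} \approx 0.00014172$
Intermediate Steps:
$K{\left(V \right)} = \frac{14}{5}$ ($K{\left(V \right)} = 3 - \frac{1}{5} = \frac{14}{5}$)
$o{\left(y,J \right)} = \frac{14}{5}$
$P{\left(u \right)} = \frac{1}{13 + u}$
$n{\left(t,F \right)} = \frac{-3 + F}{\frac{14}{5} + t}$ ($n{\left(t,F \right)} = \frac{F - 3}{\frac{14}{5} + t} = \frac{-3 + F}{\frac{14}{5} + t}$)
$\left(P{\left(-19 \right)} + n{\left(14,6 \right)}\right)^{2} = \left(\frac{1}{13 - 19} + \frac{5 \left(-3 + 6\right)}{14 + 5 \cdot 14}\right)^{2} = \left(\frac{1}{-6} + 5 \frac{1}{14 + 70} \cdot 3\right)^{2} = \left(- \frac{1}{6} + 5 \cdot \frac{1}{84} \cdot 3\right)^{2} = \left(- \frac{1}{6} + \frac{5}{28}\right)^{2} = \left(\frac{1}{84}\right)^{2} = \frac{1}{7056}$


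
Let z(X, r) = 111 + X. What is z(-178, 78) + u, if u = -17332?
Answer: -17399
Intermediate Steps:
z(-178, 78) + u = (111 - 178) - 17332 = -67 - 17332 = -17399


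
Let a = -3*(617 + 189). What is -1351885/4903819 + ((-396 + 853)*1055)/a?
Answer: -2367571631495/11857434342 ≈ -199.67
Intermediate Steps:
a = -2418 (a = -3*806 = -2418)
-1351885/4903819 + ((-396 + 853)*1055)/a = -1351885/4903819 + ((-396 + 853)*1055)/(-2418) = -1351885*1/4903819 + (457*1055)*(-1/2418) = -1351885/4903819 + 482135*(-1/2418) = -1351885/4903819 - 482135/2418 = -2367571631495/11857434342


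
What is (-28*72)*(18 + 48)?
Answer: -133056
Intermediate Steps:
(-28*72)*(18 + 48) = -2016*66 = -133056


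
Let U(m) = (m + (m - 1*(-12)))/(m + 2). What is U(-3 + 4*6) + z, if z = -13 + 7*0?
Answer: -245/23 ≈ -10.652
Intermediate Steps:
z = -13 (z = -13 + 0 = -13)
U(m) = (12 + 2*m)/(2 + m) (U(m) = (m + (m + 12))/(2 + m) = (m + (12 + m))/(2 + m) = (12 + 2*m)/(2 + m))
U(-3 + 4*6) + z = 2*(6 + (-3 + 4*6))/(2 + (-3 + 4*6)) - 13 = 2*(6 + (-3 + 24))/(2 + (-3 + 24)) - 13 = 2*(6 + 21)/(2 + 21) - 13 = 2*27/23 - 13 = 2*(1/23)*27 - 13 = 54/23 - 13 = -245/23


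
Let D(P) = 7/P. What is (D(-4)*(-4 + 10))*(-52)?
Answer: 546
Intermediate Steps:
(D(-4)*(-4 + 10))*(-52) = ((7/(-4))*(-4 + 10))*(-52) = ((7*(-1/4))*6)*(-52) = -7/4*6*(-52) = -21/2*(-52) = 546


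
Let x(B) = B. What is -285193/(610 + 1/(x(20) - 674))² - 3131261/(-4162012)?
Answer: -9341450630302075/662393889478710652 ≈ -0.014103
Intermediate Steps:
-285193/(610 + 1/(x(20) - 674))² - 3131261/(-4162012) = -285193/(610 + 1/(20 - 674))² - 3131261/(-4162012) = -285193/(610 + 1/(-654))² - 3131261*(-1/4162012) = -285193/(610 - 1/654)² + 3131261/4162012 = -285193/((398939/654)²) + 3131261/4162012 = -285193/159152325721/427716 + 3131261/4162012 = -285193*427716/159152325721 + 3131261/4162012 = -121981609188/159152325721 + 3131261/4162012 = -9341450630302075/662393889478710652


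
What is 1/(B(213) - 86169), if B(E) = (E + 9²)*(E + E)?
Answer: 1/39075 ≈ 2.5592e-5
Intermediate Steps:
B(E) = 2*E*(81 + E) (B(E) = (E + 81)*(2*E) = (81 + E)*(2*E) = 2*E*(81 + E))
1/(B(213) - 86169) = 1/(2*213*(81 + 213) - 86169) = 1/(2*213*294 - 86169) = 1/(125244 - 86169) = 1/39075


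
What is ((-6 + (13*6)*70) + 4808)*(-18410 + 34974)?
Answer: 169979768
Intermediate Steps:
((-6 + (13*6)*70) + 4808)*(-18410 + 34974) = ((-6 + 78*70) + 4808)*16564 = ((-6 + 5460) + 4808)*16564 = (5454 + 4808)*16564 = 10262*16564 = 169979768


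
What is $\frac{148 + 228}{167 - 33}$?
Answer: $\frac{188}{67} \approx 2.806$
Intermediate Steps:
$\frac{148 + 228}{167 - 33} = \frac{376}{134} = 376 \cdot \frac{1}{134} = \frac{188}{67}$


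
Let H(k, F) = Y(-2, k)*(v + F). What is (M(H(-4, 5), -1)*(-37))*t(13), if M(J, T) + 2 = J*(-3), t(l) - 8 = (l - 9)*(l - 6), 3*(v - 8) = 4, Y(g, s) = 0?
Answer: 2664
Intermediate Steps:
v = 28/3 (v = 8 + (⅓)*4 = 8 + 4/3 = 28/3 ≈ 9.3333)
t(l) = 8 + (-9 + l)*(-6 + l) (t(l) = 8 + (l - 9)*(l - 6) = 8 + (-9 + l)*(-6 + l))
H(k, F) = 0 (H(k, F) = 0*(28/3 + F) = 0)
M(J, T) = -2 - 3*J (M(J, T) = -2 + J*(-3) = -2 - 3*J)
(M(H(-4, 5), -1)*(-37))*t(13) = ((-2 - 3*0)*(-37))*(62 + 13² - 15*13) = ((-2 + 0)*(-37))*(62 + 169 - 195) = -2*(-37)*36 = 74*36 = 2664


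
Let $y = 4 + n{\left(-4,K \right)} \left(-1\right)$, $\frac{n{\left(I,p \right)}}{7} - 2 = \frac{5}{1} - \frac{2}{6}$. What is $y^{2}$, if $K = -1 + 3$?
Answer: $\frac{16384}{9} \approx 1820.4$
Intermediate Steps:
$K = 2$
$n{\left(I,p \right)} = \frac{140}{3}$ ($n{\left(I,p \right)} = 14 + 7 \left(\frac{5}{1} - \frac{2}{6}\right) = 14 + 7 \left(5 \cdot 1 - \frac{1}{3}\right) = 14 + 7 \left(5 - \frac{1}{3}\right) = 14 + 7 \cdot \frac{14}{3} = 14 + \frac{98}{3} = \frac{140}{3}$)
$y = - \frac{128}{3}$ ($y = 4 + \frac{140}{3} \left(-1\right) = 4 - \frac{140}{3} = - \frac{128}{3} \approx -42.667$)
$y^{2} = \left(- \frac{128}{3}\right)^{2} = \frac{16384}{9}$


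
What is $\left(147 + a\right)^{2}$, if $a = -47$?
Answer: $10000$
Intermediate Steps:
$\left(147 + a\right)^{2} = \left(147 - 47\right)^{2} = 100^{2} = 10000$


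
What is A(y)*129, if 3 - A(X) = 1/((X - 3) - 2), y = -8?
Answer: 5160/13 ≈ 396.92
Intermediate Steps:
A(X) = 3 - 1/(-5 + X) (A(X) = 3 - 1/((X - 3) - 2) = 3 - 1/((-3 + X) - 2) = 3 - 1/(-5 + X))
A(y)*129 = ((-16 + 3*(-8))/(-5 - 8))*129 = ((-16 - 24)/(-13))*129 = -1/13*(-40)*129 = (40/13)*129 = 5160/13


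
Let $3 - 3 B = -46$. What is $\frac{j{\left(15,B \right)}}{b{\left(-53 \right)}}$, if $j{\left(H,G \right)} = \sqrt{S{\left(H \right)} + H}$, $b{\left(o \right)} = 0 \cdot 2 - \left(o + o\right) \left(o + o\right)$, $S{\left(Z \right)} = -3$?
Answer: $- \frac{\sqrt{3}}{5618} \approx -0.0003083$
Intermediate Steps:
$B = \frac{49}{3}$ ($B = 1 - - \frac{46}{3} = 1 + \frac{46}{3} = \frac{49}{3} \approx 16.333$)
$b{\left(o \right)} = - 4 o^{2}$ ($b{\left(o \right)} = 0 - 2 o 2 o = 0 - 4 o^{2} = - 4 o^{2}$)
$j{\left(H,G \right)} = \sqrt{-3 + H}$
$\frac{j{\left(15,B \right)}}{b{\left(-53 \right)}} = \frac{\sqrt{-3 + 15}}{\left(-4\right) \left(-53\right)^{2}} = \frac{\sqrt{12}}{\left(-4\right) 2809} = \frac{2 \sqrt{3}}{-11236} = 2 \sqrt{3} \left(- \frac{1}{11236}\right) = - \frac{\sqrt{3}}{5618}$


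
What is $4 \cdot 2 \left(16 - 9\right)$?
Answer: $56$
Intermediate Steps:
$4 \cdot 2 \left(16 - 9\right) = 8 \cdot 7 = 56$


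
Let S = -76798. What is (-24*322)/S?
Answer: 3864/38399 ≈ 0.10063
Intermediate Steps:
(-24*322)/S = -24*322/(-76798) = -7728*(-1/76798) = 3864/38399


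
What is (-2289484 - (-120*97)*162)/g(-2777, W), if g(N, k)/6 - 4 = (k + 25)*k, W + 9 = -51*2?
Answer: -100951/14325 ≈ -7.0472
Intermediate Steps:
W = -111 (W = -9 - 51*2 = -9 - 102 = -111)
g(N, k) = 24 + 6*k*(25 + k) (g(N, k) = 24 + 6*((k + 25)*k) = 24 + 6*((25 + k)*k) = 24 + 6*(k*(25 + k)) = 24 + 6*k*(25 + k))
(-2289484 - (-120*97)*162)/g(-2777, W) = (-2289484 - (-120*97)*162)/(24 + 6*(-111)**2 + 150*(-111)) = (-2289484 - (-11640)*162)/(24 + 6*12321 - 16650) = (-2289484 - 1*(-1885680))/(24 + 73926 - 16650) = (-2289484 + 1885680)/57300 = -403804*1/57300 = -100951/14325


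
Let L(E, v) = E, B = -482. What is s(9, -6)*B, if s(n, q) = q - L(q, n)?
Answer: 0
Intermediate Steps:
s(n, q) = 0 (s(n, q) = q - q = 0)
s(9, -6)*B = 0*(-482) = 0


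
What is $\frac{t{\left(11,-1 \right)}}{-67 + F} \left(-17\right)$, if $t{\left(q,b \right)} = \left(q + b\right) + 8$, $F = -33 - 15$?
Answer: $\frac{306}{115} \approx 2.6609$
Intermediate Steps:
$F = -48$ ($F = -33 - 15 = -48$)
$t{\left(q,b \right)} = 8 + b + q$ ($t{\left(q,b \right)} = \left(b + q\right) + 8 = 8 + b + q$)
$\frac{t{\left(11,-1 \right)}}{-67 + F} \left(-17\right) = \frac{8 - 1 + 11}{-67 - 48} \left(-17\right) = \frac{18}{-115} \left(-17\right) = 18 \left(- \frac{1}{115}\right) \left(-17\right) = \left(- \frac{18}{115}\right) \left(-17\right) = \frac{306}{115}$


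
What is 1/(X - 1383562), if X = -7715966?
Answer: -1/9099528 ≈ -1.0990e-7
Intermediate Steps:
1/(X - 1383562) = 1/(-7715966 - 1383562) = 1/(-9099528) = -1/9099528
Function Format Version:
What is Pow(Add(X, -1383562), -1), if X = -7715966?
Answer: Rational(-1, 9099528) ≈ -1.0990e-7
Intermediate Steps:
Pow(Add(X, -1383562), -1) = Pow(Add(-7715966, -1383562), -1) = Pow(-9099528, -1) = Rational(-1, 9099528)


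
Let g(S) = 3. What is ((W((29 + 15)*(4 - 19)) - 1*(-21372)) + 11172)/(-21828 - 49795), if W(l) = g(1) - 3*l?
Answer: -34527/71623 ≈ -0.48207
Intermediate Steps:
W(l) = 3 - 3*l
((W((29 + 15)*(4 - 19)) - 1*(-21372)) + 11172)/(-21828 - 49795) = (((3 - 3*(29 + 15)*(4 - 19)) - 1*(-21372)) + 11172)/(-21828 - 49795) = (((3 - 132*(-15)) + 21372) + 11172)/(-71623) = (((3 - 3*(-660)) + 21372) + 11172)*(-1/71623) = (((3 + 1980) + 21372) + 11172)*(-1/71623) = ((1983 + 21372) + 11172)*(-1/71623) = (23355 + 11172)*(-1/71623) = 34527*(-1/71623) = -34527/71623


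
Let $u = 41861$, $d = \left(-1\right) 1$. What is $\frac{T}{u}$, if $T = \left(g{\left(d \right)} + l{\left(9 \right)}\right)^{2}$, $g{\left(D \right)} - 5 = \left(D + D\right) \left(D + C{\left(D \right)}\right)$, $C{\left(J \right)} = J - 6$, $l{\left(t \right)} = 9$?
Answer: $\frac{900}{41861} \approx 0.0215$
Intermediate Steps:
$d = -1$
$C{\left(J \right)} = -6 + J$ ($C{\left(J \right)} = J - 6 = -6 + J$)
$g{\left(D \right)} = 5 + 2 D \left(-6 + 2 D\right)$ ($g{\left(D \right)} = 5 + \left(D + D\right) \left(D + \left(-6 + D\right)\right) = 5 + 2 D \left(-6 + 2 D\right)$)
$T = 900$ ($T = \left(\left(5 - -12 + 4 \left(-1\right)^{2}\right) + 9\right)^{2} = \left(\left(5 + 12 + 4 \cdot 1\right) + 9\right)^{2} = \left(\left(5 + 12 + 4\right) + 9\right)^{2} = \left(21 + 9\right)^{2} = 30^{2} = 900$)
$\frac{T}{u} = \frac{900}{41861}$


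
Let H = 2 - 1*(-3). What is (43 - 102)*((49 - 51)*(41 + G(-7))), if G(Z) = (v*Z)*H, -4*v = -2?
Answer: 2773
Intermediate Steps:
H = 5 (H = 2 + 3 = 5)
v = ½ (v = -¼*(-2) = ½ ≈ 0.50000)
G(Z) = 5*Z/2 (G(Z) = (Z/2)*5 = 5*Z/2)
(43 - 102)*((49 - 51)*(41 + G(-7))) = (43 - 102)*((49 - 51)*(41 + (5/2)*(-7))) = -(-118)*(41 - 35/2) = -(-118)*47/2 = -59*(-47) = 2773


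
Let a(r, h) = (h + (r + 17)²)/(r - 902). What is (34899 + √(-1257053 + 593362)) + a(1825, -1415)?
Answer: 35603326/923 + I*√663691 ≈ 38574.0 + 814.67*I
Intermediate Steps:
a(r, h) = (h + (17 + r)²)/(-902 + r)
(34899 + √(-1257053 + 593362)) + a(1825, -1415) = (34899 + √(-1257053 + 593362)) + (-1415 + (17 + 1825)²)/(-902 + 1825) = (34899 + √(-663691)) + (-1415 + 1842²)/923 = (34899 + I*√663691) + (-1415 + 3392964)/923 = (34899 + I*√663691) + (1/923)*3391549 = (34899 + I*√663691) + 3391549/923 = 35603326/923 + I*√663691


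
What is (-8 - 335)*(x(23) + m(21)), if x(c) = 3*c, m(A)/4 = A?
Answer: -52479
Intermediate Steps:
m(A) = 4*A
(-8 - 335)*(x(23) + m(21)) = (-8 - 335)*(3*23 + 4*21) = -343*(69 + 84) = -343*153 = -52479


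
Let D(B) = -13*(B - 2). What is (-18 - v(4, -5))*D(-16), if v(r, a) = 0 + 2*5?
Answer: -6552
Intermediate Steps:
v(r, a) = 10 (v(r, a) = 0 + 10 = 10)
D(B) = 26 - 13*B (D(B) = -13*(-2 + B) = 26 - 13*B)
(-18 - v(4, -5))*D(-16) = (-18 - 1*10)*(26 - 13*(-16)) = (-18 - 10)*(26 + 208) = -28*234 = -6552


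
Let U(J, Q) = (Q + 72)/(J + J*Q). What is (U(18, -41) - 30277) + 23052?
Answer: -5202031/720 ≈ -7225.0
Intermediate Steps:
U(J, Q) = (72 + Q)/(J + J*Q)
(U(18, -41) - 30277) + 23052 = ((72 - 41)/(18*(1 - 41)) - 30277) + 23052 = ((1/18)*31/(-40) - 30277) + 23052 = ((1/18)*(-1/40)*31 - 30277) + 23052 = (-31/720 - 30277) + 23052 = -21799471/720 + 23052 = -5202031/720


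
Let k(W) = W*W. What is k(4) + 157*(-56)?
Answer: -8776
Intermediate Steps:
k(W) = W²
k(4) + 157*(-56) = 4² + 157*(-56) = 16 - 8792 = -8776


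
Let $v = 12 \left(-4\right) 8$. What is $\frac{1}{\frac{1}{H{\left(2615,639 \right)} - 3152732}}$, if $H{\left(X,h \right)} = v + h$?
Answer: $-3152477$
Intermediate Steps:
$v = -384$ ($v = \left(-48\right) 8 = -384$)
$H{\left(X,h \right)} = -384 + h$
$\frac{1}{\frac{1}{H{\left(2615,639 \right)} - 3152732}} = \frac{1}{\frac{1}{\left(-384 + 639\right) - 3152732}} = \frac{1}{\frac{1}{255 - 3152732}} = \frac{1}{\frac{1}{-3152477}} = \frac{1}{- \frac{1}{3152477}} = -3152477$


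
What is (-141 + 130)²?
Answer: 121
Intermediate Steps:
(-141 + 130)² = (-11)² = 121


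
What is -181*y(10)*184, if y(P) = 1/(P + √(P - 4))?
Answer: -166520/47 + 16652*√6/47 ≈ -2675.1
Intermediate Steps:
y(P) = 1/(P + √(-4 + P))
-181*y(10)*184 = -181/(10 + √(-4 + 10))*184 = -181/(10 + √6)*184 = -33304/(10 + √6)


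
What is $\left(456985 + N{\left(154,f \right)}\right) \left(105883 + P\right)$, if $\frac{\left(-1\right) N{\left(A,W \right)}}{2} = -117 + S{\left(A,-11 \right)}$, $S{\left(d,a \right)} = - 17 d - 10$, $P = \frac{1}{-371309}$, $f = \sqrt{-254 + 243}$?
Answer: $\frac{18182348383503850}{371309} \approx 4.8968 \cdot 10^{10}$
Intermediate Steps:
$f = i \sqrt{11}$ ($f = \sqrt{-11} = i \sqrt{11} \approx 3.3166 i$)
$P = - \frac{1}{371309} \approx -2.6932 \cdot 10^{-6}$
$S{\left(d,a \right)} = -10 - 17 d$
$N{\left(A,W \right)} = 254 + 34 A$ ($N{\left(A,W \right)} = - 2 \left(-117 - \left(10 + 17 A\right)\right) = - 2 \left(-127 - 17 A\right) = 254 + 34 A$)
$\left(456985 + N{\left(154,f \right)}\right) \left(105883 + P\right) = \left(456985 + \left(254 + 34 \cdot 154\right)\right) \left(105883 - \frac{1}{371309}\right) = \left(456985 + \left(254 + 5236\right)\right) \frac{39315310846}{371309} = \left(456985 + 5490\right) \frac{39315310846}{371309} = 462475 \cdot \frac{39315310846}{371309} = \frac{18182348383503850}{371309}$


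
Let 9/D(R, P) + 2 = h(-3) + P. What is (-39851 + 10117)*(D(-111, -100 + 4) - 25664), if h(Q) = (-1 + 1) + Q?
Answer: 77072698582/101 ≈ 7.6310e+8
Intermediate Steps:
h(Q) = Q (h(Q) = 0 + Q = Q)
D(R, P) = 9/(-5 + P) (D(R, P) = 9/(-2 + (-3 + P)) = 9/(-5 + P))
(-39851 + 10117)*(D(-111, -100 + 4) - 25664) = (-39851 + 10117)*(9/(-5 + (-100 + 4)) - 25664) = -29734*(9/(-5 - 96) - 25664) = -29734*(9/(-101) - 25664) = -29734*(9*(-1/101) - 25664) = -29734*(-9/101 - 25664) = -29734*(-2592073/101) = 77072698582/101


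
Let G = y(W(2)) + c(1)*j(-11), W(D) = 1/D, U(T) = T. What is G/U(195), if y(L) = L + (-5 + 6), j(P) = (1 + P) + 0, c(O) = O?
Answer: -17/390 ≈ -0.043590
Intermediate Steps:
j(P) = 1 + P
y(L) = 1 + L (y(L) = L + 1 = 1 + L)
G = -17/2 (G = (1 + 1/2) + 1*(1 - 11) = (1 + 1/2) + 1*(-10) = 3/2 - 10 = -17/2 ≈ -8.5000)
G/U(195) = -17/2/195 = -17/2*1/195 = -17/390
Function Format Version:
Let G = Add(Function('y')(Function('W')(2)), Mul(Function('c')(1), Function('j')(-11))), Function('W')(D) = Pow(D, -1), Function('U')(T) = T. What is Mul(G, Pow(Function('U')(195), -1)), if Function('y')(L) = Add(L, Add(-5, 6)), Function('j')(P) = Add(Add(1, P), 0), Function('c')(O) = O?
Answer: Rational(-17, 390) ≈ -0.043590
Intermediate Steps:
Function('j')(P) = Add(1, P)
Function('y')(L) = Add(1, L) (Function('y')(L) = Add(L, 1) = Add(1, L))
G = Rational(-17, 2) (G = Add(Add(1, Pow(2, -1)), Mul(1, Add(1, -11))) = Add(Add(1, Rational(1, 2)), Mul(1, -10)) = Add(Rational(3, 2), -10) = Rational(-17, 2) ≈ -8.5000)
Mul(G, Pow(Function('U')(195), -1)) = Mul(Rational(-17, 2), Pow(195, -1)) = Mul(Rational(-17, 2), Rational(1, 195)) = Rational(-17, 390)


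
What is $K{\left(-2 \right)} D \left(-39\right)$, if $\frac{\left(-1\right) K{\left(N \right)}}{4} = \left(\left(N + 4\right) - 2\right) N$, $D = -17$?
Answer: $0$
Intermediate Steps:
$K{\left(N \right)} = - 4 N \left(2 + N\right)$ ($K{\left(N \right)} = - 4 \left(\left(N + 4\right) - 2\right) N = - 4 \left(\left(4 + N\right) - 2\right) N = - 4 \left(2 + N\right) N = - 4 N \left(2 + N\right)$)
$K{\left(-2 \right)} D \left(-39\right) = \left(-4\right) \left(-2\right) \left(2 - 2\right) \left(-17\right) \left(-39\right) = \left(-4\right) \left(-2\right) 0 \left(-17\right) \left(-39\right) = 0 \left(-17\right) \left(-39\right) = 0 \left(-39\right) = 0$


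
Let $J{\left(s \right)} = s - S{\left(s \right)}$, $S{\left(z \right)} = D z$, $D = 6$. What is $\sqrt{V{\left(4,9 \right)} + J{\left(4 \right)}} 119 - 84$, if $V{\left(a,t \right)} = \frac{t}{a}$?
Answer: $-84 + \frac{119 i \sqrt{71}}{2} \approx -84.0 + 501.36 i$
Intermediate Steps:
$S{\left(z \right)} = 6 z$
$J{\left(s \right)} = - 5 s$ ($J{\left(s \right)} = s - 6 s = - 5 s$)
$\sqrt{V{\left(4,9 \right)} + J{\left(4 \right)}} 119 - 84 = \sqrt{\frac{9}{4} - 20} \cdot 119 - 84 = \sqrt{- \frac{71}{4}} \cdot 119 - 84 = \frac{i \sqrt{71}}{2} \cdot 119 - 84 = \frac{119 i \sqrt{71}}{2} - 84 = -84 + \frac{119 i \sqrt{71}}{2}$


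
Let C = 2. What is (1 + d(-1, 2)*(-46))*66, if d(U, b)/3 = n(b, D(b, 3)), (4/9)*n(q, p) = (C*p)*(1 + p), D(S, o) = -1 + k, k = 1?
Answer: 66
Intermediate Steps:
D(S, o) = 0 (D(S, o) = -1 + 1 = 0)
n(q, p) = 9*p*(1 + p)/2 (n(q, p) = 9*((2*p)*(1 + p))/4 = 9*(2*p*(1 + p))/4 = 9*p*(1 + p)/2)
d(U, b) = 0 (d(U, b) = 3*((9/2)*0*(1 + 0)) = 3*((9/2)*0*1) = 3*0 = 0)
(1 + d(-1, 2)*(-46))*66 = (1 + 0*(-46))*66 = (1 + 0)*66 = 1*66 = 66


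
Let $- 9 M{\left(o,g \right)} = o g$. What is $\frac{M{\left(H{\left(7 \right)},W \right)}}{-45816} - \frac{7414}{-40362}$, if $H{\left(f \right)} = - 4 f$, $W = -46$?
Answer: $\frac{2816218}{15075207} \approx 0.18681$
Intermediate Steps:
$M{\left(o,g \right)} = - \frac{g o}{9}$ ($M{\left(o,g \right)} = - \frac{o g}{9} = - \frac{g o}{9}$)
$\frac{M{\left(H{\left(7 \right)},W \right)}}{-45816} - \frac{7414}{-40362} = \frac{\left(- \frac{1}{9}\right) \left(-46\right) \left(\left(-4\right) 7\right)}{-45816} - \frac{7414}{-40362} = \left(- \frac{1}{9}\right) \left(-46\right) \left(-28\right) \left(- \frac{1}{45816}\right) - - \frac{3707}{20181} = \left(- \frac{1288}{9}\right) \left(- \frac{1}{45816}\right) + \frac{3707}{20181} = \frac{7}{2241} + \frac{3707}{20181} = \frac{2816218}{15075207}$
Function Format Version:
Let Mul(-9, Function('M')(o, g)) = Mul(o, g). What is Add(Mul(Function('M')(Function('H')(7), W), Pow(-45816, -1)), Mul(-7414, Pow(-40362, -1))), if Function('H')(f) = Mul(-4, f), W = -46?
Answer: Rational(2816218, 15075207) ≈ 0.18681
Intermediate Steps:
Function('M')(o, g) = Mul(Rational(-1, 9), g, o) (Function('M')(o, g) = Mul(Rational(-1, 9), Mul(o, g)) = Mul(Rational(-1, 9), Mul(g, o)) = Mul(Rational(-1, 9), g, o))
Add(Mul(Function('M')(Function('H')(7), W), Pow(-45816, -1)), Mul(-7414, Pow(-40362, -1))) = Add(Mul(Mul(Rational(-1, 9), -46, Mul(-4, 7)), Pow(-45816, -1)), Mul(-7414, Pow(-40362, -1))) = Add(Mul(Mul(Rational(-1, 9), -46, -28), Rational(-1, 45816)), Mul(-7414, Rational(-1, 40362))) = Add(Mul(Rational(-1288, 9), Rational(-1, 45816)), Rational(3707, 20181)) = Add(Rational(7, 2241), Rational(3707, 20181)) = Rational(2816218, 15075207)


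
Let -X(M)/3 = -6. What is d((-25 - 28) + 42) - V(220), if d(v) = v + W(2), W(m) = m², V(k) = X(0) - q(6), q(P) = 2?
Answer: -23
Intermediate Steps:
X(M) = 18 (X(M) = -3*(-6) = 18)
V(k) = 16 (V(k) = 18 - 1*2 = 18 - 2 = 16)
d(v) = 4 + v (d(v) = v + 2² = v + 4 = 4 + v)
d((-25 - 28) + 42) - V(220) = (4 + ((-25 - 28) + 42)) - 1*16 = (4 + (-53 + 42)) - 16 = (4 - 11) - 16 = -7 - 16 = -23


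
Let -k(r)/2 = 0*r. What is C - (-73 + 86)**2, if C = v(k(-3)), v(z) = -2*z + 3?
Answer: -166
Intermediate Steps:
k(r) = 0 (k(r) = -0*r = -2*0 = 0)
v(z) = 3 - 2*z
C = 3 (C = 3 - 2*0 = 3 + 0 = 3)
C - (-73 + 86)**2 = 3 - (-73 + 86)**2 = 3 - 1*13**2 = 3 - 1*169 = 3 - 169 = -166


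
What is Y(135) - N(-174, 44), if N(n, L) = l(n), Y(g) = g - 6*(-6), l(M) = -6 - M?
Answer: 3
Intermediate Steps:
Y(g) = 36 + g (Y(g) = g + 36 = 36 + g)
N(n, L) = -6 - n
Y(135) - N(-174, 44) = (36 + 135) - (-6 - 1*(-174)) = 171 - (-6 + 174) = 171 - 1*168 = 171 - 168 = 3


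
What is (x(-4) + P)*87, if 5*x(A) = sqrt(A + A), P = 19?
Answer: 1653 + 174*I*sqrt(2)/5 ≈ 1653.0 + 49.215*I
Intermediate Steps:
x(A) = sqrt(2)*sqrt(A)/5 (x(A) = sqrt(A + A)/5 = sqrt(2*A)/5 = (sqrt(2)*sqrt(A))/5 = sqrt(2)*sqrt(A)/5)
(x(-4) + P)*87 = (sqrt(2)*sqrt(-4)/5 + 19)*87 = (sqrt(2)*(2*I)/5 + 19)*87 = (2*I*sqrt(2)/5 + 19)*87 = (19 + 2*I*sqrt(2)/5)*87 = 1653 + 174*I*sqrt(2)/5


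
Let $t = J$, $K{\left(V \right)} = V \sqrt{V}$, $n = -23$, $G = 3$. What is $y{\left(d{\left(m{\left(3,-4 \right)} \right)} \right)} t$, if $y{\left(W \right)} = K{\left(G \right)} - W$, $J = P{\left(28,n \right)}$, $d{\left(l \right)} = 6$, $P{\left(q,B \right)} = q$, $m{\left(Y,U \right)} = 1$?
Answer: $-168 + 84 \sqrt{3} \approx -22.508$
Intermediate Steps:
$J = 28$
$K{\left(V \right)} = V^{\frac{3}{2}}$
$y{\left(W \right)} = - W + 3 \sqrt{3}$ ($y{\left(W \right)} = 3^{\frac{3}{2}} - W = 3 \sqrt{3} - W = - W + 3 \sqrt{3}$)
$t = 28$
$y{\left(d{\left(m{\left(3,-4 \right)} \right)} \right)} t = \left(\left(-1\right) 6 + 3 \sqrt{3}\right) 28 = \left(-6 + 3 \sqrt{3}\right) 28 = -168 + 84 \sqrt{3}$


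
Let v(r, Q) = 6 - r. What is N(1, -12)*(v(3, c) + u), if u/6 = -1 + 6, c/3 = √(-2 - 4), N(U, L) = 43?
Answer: 1419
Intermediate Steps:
c = 3*I*√6 (c = 3*√(-2 - 4) = 3*√(-6) = 3*(I*√6) = 3*I*√6 ≈ 7.3485*I)
u = 30 (u = 6*(-1 + 6) = 6*5 = 30)
N(1, -12)*(v(3, c) + u) = 43*((6 - 1*3) + 30) = 43*((6 - 3) + 30) = 43*(3 + 30) = 43*33 = 1419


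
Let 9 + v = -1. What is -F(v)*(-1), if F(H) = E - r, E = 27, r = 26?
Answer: 1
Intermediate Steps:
v = -10 (v = -9 - 1 = -10)
F(H) = 1 (F(H) = 27 - 1*26 = 27 - 26 = 1)
-F(v)*(-1) = -(-1) = -1*(-1) = 1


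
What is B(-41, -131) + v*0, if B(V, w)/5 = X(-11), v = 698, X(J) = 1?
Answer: 5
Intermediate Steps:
B(V, w) = 5 (B(V, w) = 5*1 = 5)
B(-41, -131) + v*0 = 5 + 698*0 = 5 + 0 = 5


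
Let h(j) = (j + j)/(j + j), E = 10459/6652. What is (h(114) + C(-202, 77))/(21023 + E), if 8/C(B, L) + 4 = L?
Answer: 59868/1134383135 ≈ 5.2776e-5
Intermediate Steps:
C(B, L) = 8/(-4 + L)
E = 10459/6652 (E = 10459*(1/6652) = 10459/6652 ≈ 1.5723)
h(j) = 1 (h(j) = (2*j)/((2*j)) = (2*j)*(1/(2*j)) = 1)
(h(114) + C(-202, 77))/(21023 + E) = (1 + 8/(-4 + 77))/(21023 + 10459/6652) = (1 + 8/73)/(139855455/6652) = (1 + 8*(1/73))*(6652/139855455) = (1 + 8/73)*(6652/139855455) = (81/73)*(6652/139855455) = 59868/1134383135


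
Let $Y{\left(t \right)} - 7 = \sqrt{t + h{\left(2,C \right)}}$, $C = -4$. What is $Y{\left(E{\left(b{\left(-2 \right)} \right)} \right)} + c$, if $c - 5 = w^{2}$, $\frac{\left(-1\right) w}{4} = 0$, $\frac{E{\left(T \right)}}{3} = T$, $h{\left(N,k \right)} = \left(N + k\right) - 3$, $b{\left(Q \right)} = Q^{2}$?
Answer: $12 + \sqrt{7} \approx 14.646$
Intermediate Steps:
$h{\left(N,k \right)} = -3 + N + k$
$E{\left(T \right)} = 3 T$
$w = 0$ ($w = \left(-4\right) 0 = 0$)
$Y{\left(t \right)} = 7 + \sqrt{-5 + t}$ ($Y{\left(t \right)} = 7 + \sqrt{t - 5} = 7 + \sqrt{-5 + t}$)
$c = 5$ ($c = 5 + 0^{2} = 5 + 0 = 5$)
$Y{\left(E{\left(b{\left(-2 \right)} \right)} \right)} + c = \left(7 + \sqrt{-5 + 3 \left(-2\right)^{2}}\right) + 5 = \left(7 + \sqrt{-5 + 3 \cdot 4}\right) + 5 = \left(7 + \sqrt{-5 + 12}\right) + 5 = \left(7 + \sqrt{7}\right) + 5 = 12 + \sqrt{7}$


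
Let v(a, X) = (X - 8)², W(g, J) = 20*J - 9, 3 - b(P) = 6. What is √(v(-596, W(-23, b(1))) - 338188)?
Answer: I*√332259 ≈ 576.42*I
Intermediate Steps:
b(P) = -3 (b(P) = 3 - 1*6 = 3 - 6 = -3)
W(g, J) = -9 + 20*J
v(a, X) = (-8 + X)²
√(v(-596, W(-23, b(1))) - 338188) = √((-8 + (-9 + 20*(-3)))² - 338188) = √((-8 + (-9 - 60))² - 338188) = √((-8 - 69)² - 338188) = √((-77)² - 338188) = √(5929 - 338188) = √(-332259) = I*√332259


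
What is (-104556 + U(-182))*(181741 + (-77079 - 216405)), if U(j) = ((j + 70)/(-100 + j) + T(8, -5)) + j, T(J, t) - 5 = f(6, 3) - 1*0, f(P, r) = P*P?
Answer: 1649574861203/141 ≈ 1.1699e+10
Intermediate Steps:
f(P, r) = P²
T(J, t) = 41 (T(J, t) = 5 + (6² - 1*0) = 5 + (36 + 0) = 5 + 36 = 41)
U(j) = 41 + j + (70 + j)/(-100 + j) (U(j) = ((j + 70)/(-100 + j) + 41) + j = ((70 + j)/(-100 + j) + 41) + j = (41 + (70 + j)/(-100 + j)) + j = 41 + j + (70 + j)/(-100 + j))
(-104556 + U(-182))*(181741 + (-77079 - 216405)) = (-104556 + (-4030 + (-182)² - 58*(-182))/(-100 - 182))*(181741 + (-77079 - 216405)) = (-104556 + (-4030 + 33124 + 10556)/(-282))*(181741 - 293484) = (-104556 - 1/282*39650)*(-111743) = (-104556 - 19825/141)*(-111743) = -14762221/141*(-111743) = 1649574861203/141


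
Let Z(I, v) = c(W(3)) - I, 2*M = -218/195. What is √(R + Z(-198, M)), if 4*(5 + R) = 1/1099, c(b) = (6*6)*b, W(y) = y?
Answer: √1454193503/2198 ≈ 17.349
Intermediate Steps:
M = -109/195 (M = (-218/195)/2 = (-218*1/195)/2 = (½)*(-218/195) = -109/195 ≈ -0.55897)
c(b) = 36*b
R = -21979/4396 (R = -5 + (¼)/1099 = -5 + (¼)*(1/1099) = -5 + 1/4396 = -21979/4396 ≈ -4.9998)
Z(I, v) = 108 - I (Z(I, v) = 36*3 - I = 108 - I)
√(R + Z(-198, M)) = √(-21979/4396 + (108 - 1*(-198))) = √(-21979/4396 + (108 + 198)) = √(-21979/4396 + 306) = √(1323197/4396) = √1454193503/2198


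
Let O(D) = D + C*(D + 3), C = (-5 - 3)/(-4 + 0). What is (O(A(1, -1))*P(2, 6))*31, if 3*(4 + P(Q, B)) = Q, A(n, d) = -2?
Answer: 0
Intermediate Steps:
C = 2 (C = -8/(-4) = -8*(-¼) = 2)
P(Q, B) = -4 + Q/3
O(D) = 6 + 3*D (O(D) = D + 2*(D + 3) = D + 2*(3 + D) = D + (6 + 2*D) = 6 + 3*D)
(O(A(1, -1))*P(2, 6))*31 = ((6 + 3*(-2))*(-4 + (⅓)*2))*31 = ((6 - 6)*(-4 + ⅔))*31 = (0*(-10/3))*31 = 0*31 = 0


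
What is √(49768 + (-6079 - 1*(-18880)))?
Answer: √62569 ≈ 250.14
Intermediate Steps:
√(49768 + (-6079 - 1*(-18880))) = √(49768 + (-6079 + 18880)) = √(49768 + 12801) = √62569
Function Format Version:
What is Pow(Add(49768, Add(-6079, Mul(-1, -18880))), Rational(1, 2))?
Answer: Pow(62569, Rational(1, 2)) ≈ 250.14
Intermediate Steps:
Pow(Add(49768, Add(-6079, Mul(-1, -18880))), Rational(1, 2)) = Pow(Add(49768, Add(-6079, 18880)), Rational(1, 2)) = Pow(Add(49768, 12801), Rational(1, 2)) = Pow(62569, Rational(1, 2))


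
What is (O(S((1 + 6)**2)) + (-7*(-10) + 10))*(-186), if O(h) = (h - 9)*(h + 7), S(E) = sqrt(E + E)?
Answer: -21390 + 2604*sqrt(2) ≈ -17707.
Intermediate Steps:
S(E) = sqrt(2)*sqrt(E) (S(E) = sqrt(2*E) = sqrt(2)*sqrt(E))
O(h) = (-9 + h)*(7 + h)
(O(S((1 + 6)**2)) + (-7*(-10) + 10))*(-186) = ((-63 + (sqrt(2)*sqrt((1 + 6)**2))**2 - 2*sqrt(2)*sqrt((1 + 6)**2)) + (-7*(-10) + 10))*(-186) = ((-63 + (sqrt(2)*sqrt(7**2))**2 - 2*sqrt(2)*sqrt(7**2)) + (70 + 10))*(-186) = ((-63 + (sqrt(2)*sqrt(49))**2 - 2*sqrt(2)*sqrt(49)) + 80)*(-186) = ((-63 + (sqrt(2)*7)**2 - 2*sqrt(2)*7) + 80)*(-186) = ((-63 + (7*sqrt(2))**2 - 14*sqrt(2)) + 80)*(-186) = ((-63 + 98 - 14*sqrt(2)) + 80)*(-186) = ((35 - 14*sqrt(2)) + 80)*(-186) = (115 - 14*sqrt(2))*(-186) = -21390 + 2604*sqrt(2)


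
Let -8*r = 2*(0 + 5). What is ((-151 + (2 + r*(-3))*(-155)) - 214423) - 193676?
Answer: -1636565/4 ≈ -4.0914e+5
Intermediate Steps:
r = -5/4 (r = -(0 + 5)/4 = -5/4 ≈ -1.2500)
((-151 + (2 + r*(-3))*(-155)) - 214423) - 193676 = ((-151 + (2 - 5/4*(-3))*(-155)) - 214423) - 193676 = ((-151 + (2 + 15/4)*(-155)) - 214423) - 193676 = ((-151 + (23/4)*(-155)) - 214423) - 193676 = ((-151 - 3565/4) - 214423) - 193676 = (-4169/4 - 214423) - 193676 = -861861/4 - 193676 = -1636565/4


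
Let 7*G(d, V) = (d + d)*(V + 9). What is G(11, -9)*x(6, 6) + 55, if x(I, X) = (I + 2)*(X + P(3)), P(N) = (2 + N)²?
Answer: 55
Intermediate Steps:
x(I, X) = (2 + I)*(25 + X) (x(I, X) = (I + 2)*(X + (2 + 3)²) = (2 + I)*(X + 5²) = (2 + I)*(X + 25) = (2 + I)*(25 + X))
G(d, V) = 2*d*(9 + V)/7 (G(d, V) = ((d + d)*(V + 9))/7 = ((2*d)*(9 + V))/7 = (2*d*(9 + V))/7 = 2*d*(9 + V)/7)
G(11, -9)*x(6, 6) + 55 = ((2/7)*11*(9 - 9))*(50 + 2*6 + 25*6 + 6*6) + 55 = ((2/7)*11*0)*(50 + 12 + 150 + 36) + 55 = 0*248 + 55 = 0 + 55 = 55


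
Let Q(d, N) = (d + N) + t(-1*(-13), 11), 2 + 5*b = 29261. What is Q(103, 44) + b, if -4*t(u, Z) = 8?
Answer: 29984/5 ≈ 5996.8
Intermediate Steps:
b = 29259/5 (b = -⅖ + (⅕)*29261 = -⅖ + 29261/5 = 29259/5 ≈ 5851.8)
t(u, Z) = -2 (t(u, Z) = -¼*8 = -2)
Q(d, N) = -2 + N + d (Q(d, N) = (d + N) - 2 = (N + d) - 2 = -2 + N + d)
Q(103, 44) + b = (-2 + 44 + 103) + 29259/5 = 145 + 29259/5 = 29984/5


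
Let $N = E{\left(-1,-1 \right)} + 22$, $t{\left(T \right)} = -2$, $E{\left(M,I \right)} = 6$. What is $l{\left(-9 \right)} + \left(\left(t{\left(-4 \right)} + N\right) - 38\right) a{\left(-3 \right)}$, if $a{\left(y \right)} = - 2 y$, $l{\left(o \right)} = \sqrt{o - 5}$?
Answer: $-72 + i \sqrt{14} \approx -72.0 + 3.7417 i$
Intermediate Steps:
$l{\left(o \right)} = \sqrt{-5 + o}$
$N = 28$ ($N = 6 + 22 = 28$)
$l{\left(-9 \right)} + \left(\left(t{\left(-4 \right)} + N\right) - 38\right) a{\left(-3 \right)} = \sqrt{-5 - 9} + \left(\left(-2 + 28\right) - 38\right) \left(\left(-2\right) \left(-3\right)\right) = \sqrt{-14} + \left(26 - 38\right) 6 = i \sqrt{14} - 72 = -72 + i \sqrt{14}$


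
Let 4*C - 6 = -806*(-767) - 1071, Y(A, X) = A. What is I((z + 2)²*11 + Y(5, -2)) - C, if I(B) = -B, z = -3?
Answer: -617201/4 ≈ -1.5430e+5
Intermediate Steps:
C = 617137/4 (C = 3/2 + (-806*(-767) - 1071)/4 = 3/2 + (618202 - 1071)/4 = 3/2 + (¼)*617131 = 3/2 + 617131/4 = 617137/4 ≈ 1.5428e+5)
I((z + 2)²*11 + Y(5, -2)) - C = -((-3 + 2)²*11 + 5) - 1*617137/4 = -((-1)²*11 + 5) - 617137/4 = -(1*11 + 5) - 617137/4 = -(11 + 5) - 617137/4 = -1*16 - 617137/4 = -16 - 617137/4 = -617201/4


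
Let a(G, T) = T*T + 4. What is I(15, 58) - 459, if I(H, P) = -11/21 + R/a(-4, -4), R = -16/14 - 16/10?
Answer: -241322/525 ≈ -459.66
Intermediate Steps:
a(G, T) = 4 + T² (a(G, T) = T² + 4 = 4 + T²)
R = -96/35 (R = -16*1/14 - 16*⅒ = -8/7 - 8/5 = -96/35 ≈ -2.7429)
I(H, P) = -347/525 (I(H, P) = -11/21 - 96/(35*(4 + (-4)²)) = -11*1/21 - 96/(35*(4 + 16)) = -11/21 - 96/35/20 = -11/21 - 96/35*1/20 = -11/21 - 24/175 = -347/525)
I(15, 58) - 459 = -347/525 - 459 = -241322/525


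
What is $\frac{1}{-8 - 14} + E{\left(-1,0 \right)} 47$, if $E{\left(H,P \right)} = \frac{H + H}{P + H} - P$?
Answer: $\frac{2067}{22} \approx 93.955$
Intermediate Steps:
$E{\left(H,P \right)} = - P + \frac{2 H}{H + P}$ ($E{\left(H,P \right)} = \frac{2 H}{H + P} - P = - P + \frac{2 H}{H + P}$)
$\frac{1}{-8 - 14} + E{\left(-1,0 \right)} 47 = \frac{1}{-8 - 14} + \frac{- 0^{2} + 2 \left(-1\right) - \left(-1\right) 0}{-1 + 0} \cdot 47 = \frac{1}{-22} + \frac{\left(-1\right) 0 - 2 + 0}{-1} \cdot 47 = - \frac{1}{22} + - (0 - 2 + 0) 47 = - \frac{1}{22} + \left(-1\right) \left(-2\right) 47 = - \frac{1}{22} + 2 \cdot 47 = - \frac{1}{22} + 94 = \frac{2067}{22}$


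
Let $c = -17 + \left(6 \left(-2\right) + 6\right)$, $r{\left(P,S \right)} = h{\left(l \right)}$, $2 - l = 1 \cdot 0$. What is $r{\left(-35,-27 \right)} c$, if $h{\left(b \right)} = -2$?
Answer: $46$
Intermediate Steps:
$l = 2$ ($l = 2 - 1 \cdot 0 = 2 - 0 = 2 + 0 = 2$)
$r{\left(P,S \right)} = -2$
$c = -23$ ($c = -17 + \left(-12 + 6\right) = -17 - 6 = -23$)
$r{\left(-35,-27 \right)} c = \left(-2\right) \left(-23\right) = 46$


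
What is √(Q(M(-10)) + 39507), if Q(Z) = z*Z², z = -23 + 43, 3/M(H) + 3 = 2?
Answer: √39687 ≈ 199.22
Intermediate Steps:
M(H) = -3 (M(H) = 3/(-3 + 2) = 3/(-1) = 3*(-1) = -3)
z = 20
Q(Z) = 20*Z²
√(Q(M(-10)) + 39507) = √(20*(-3)² + 39507) = √(20*9 + 39507) = √(180 + 39507) = √39687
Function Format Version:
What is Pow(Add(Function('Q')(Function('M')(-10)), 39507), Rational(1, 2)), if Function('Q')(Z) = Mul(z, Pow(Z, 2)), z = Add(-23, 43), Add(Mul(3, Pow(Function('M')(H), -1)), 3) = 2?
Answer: Pow(39687, Rational(1, 2)) ≈ 199.22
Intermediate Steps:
Function('M')(H) = -3 (Function('M')(H) = Mul(3, Pow(Add(-3, 2), -1)) = Mul(3, Pow(-1, -1)) = Mul(3, -1) = -3)
z = 20
Function('Q')(Z) = Mul(20, Pow(Z, 2))
Pow(Add(Function('Q')(Function('M')(-10)), 39507), Rational(1, 2)) = Pow(Add(Mul(20, Pow(-3, 2)), 39507), Rational(1, 2)) = Pow(Add(Mul(20, 9), 39507), Rational(1, 2)) = Pow(Add(180, 39507), Rational(1, 2)) = Pow(39687, Rational(1, 2))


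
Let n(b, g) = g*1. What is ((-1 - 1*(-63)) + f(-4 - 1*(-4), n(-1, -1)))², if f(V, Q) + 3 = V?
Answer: 3481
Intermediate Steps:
n(b, g) = g
f(V, Q) = -3 + V
((-1 - 1*(-63)) + f(-4 - 1*(-4), n(-1, -1)))² = ((-1 - 1*(-63)) + (-3 + (-4 - 1*(-4))))² = ((-1 + 63) + (-3 + (-4 + 4)))² = (62 + (-3 + 0))² = (62 - 3)² = 59² = 3481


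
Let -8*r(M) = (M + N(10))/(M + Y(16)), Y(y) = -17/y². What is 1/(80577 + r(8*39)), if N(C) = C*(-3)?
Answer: 79855/6434467311 ≈ 1.2411e-5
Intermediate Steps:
Y(y) = -17/y²
N(C) = -3*C
r(M) = -(-30 + M)/(8*(-17/256 + M)) (r(M) = -(M - 3*10)/(8*(M - 17/16²)) = -(M - 30)/(8*(M - 17*1/256)) = -(-30 + M)/(8*(M - 17/256)) = -(-30 + M)/(8*(-17/256 + M)))
1/(80577 + r(8*39)) = 1/(80577 + 32*(30 - 8*39)/(-17 + 256*(8*39))) = 1/(80577 + 32*(30 - 1*312)/(-17 + 256*312)) = 1/(80577 + 32*(30 - 312)/(-17 + 79872)) = 1/(80577 + 32*(-282)/79855) = 1/(80577 + 32*(1/79855)*(-282)) = 1/(80577 - 9024/79855) = 1/(6434467311/79855) = 79855/6434467311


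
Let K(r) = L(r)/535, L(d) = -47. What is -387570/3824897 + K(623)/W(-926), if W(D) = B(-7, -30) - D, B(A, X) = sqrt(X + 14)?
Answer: -88983695246317/877351469701670 + 47*I/114689555 ≈ -0.10142 + 4.098e-7*I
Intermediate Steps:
B(A, X) = sqrt(14 + X)
W(D) = -D + 4*I (W(D) = sqrt(14 - 30) - D = sqrt(-16) - D = 4*I - D = -D + 4*I)
K(r) = -47/535
-387570/3824897 + K(623)/W(-926) = -387570/3824897 - 47/(535*(-1*(-926) + 4*I)) = -387570*1/3824897 - 47*(926 - 4*I)/857492/535 = -387570/3824897 - 47*(926 - 4*I)/458758220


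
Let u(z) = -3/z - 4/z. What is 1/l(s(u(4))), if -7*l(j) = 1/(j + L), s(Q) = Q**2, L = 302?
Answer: -34167/16 ≈ -2135.4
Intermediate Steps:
u(z) = -7/z
l(j) = -1/(7*(302 + j)) (l(j) = -1/(7*(j + 302)) = -1/(7*(302 + j)))
1/l(s(u(4))) = 1/(-1/(2114 + 7*(-7/4)**2)) = 1/(-1/(2114 + 7*(49/16))) = 1/(-1/(2114 + 343/16)) = 1/(-1/34167/16) = 1/(-1*16/34167) = 1/(-16/34167) = -34167/16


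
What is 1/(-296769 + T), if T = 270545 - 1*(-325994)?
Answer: 1/299770 ≈ 3.3359e-6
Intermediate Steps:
T = 596539 (T = 270545 + 325994 = 596539)
1/(-296769 + T) = 1/(-296769 + 596539) = 1/299770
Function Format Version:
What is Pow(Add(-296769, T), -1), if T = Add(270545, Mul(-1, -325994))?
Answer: Rational(1, 299770) ≈ 3.3359e-6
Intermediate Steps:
T = 596539 (T = Add(270545, 325994) = 596539)
Pow(Add(-296769, T), -1) = Pow(Add(-296769, 596539), -1) = Pow(299770, -1) = Rational(1, 299770)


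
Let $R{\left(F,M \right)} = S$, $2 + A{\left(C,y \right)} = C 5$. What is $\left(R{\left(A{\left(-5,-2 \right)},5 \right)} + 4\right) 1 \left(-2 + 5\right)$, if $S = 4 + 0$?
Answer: $24$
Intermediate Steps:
$A{\left(C,y \right)} = -2 + 5 C$ ($A{\left(C,y \right)} = -2 + C 5 = -2 + 5 C$)
$S = 4$
$R{\left(F,M \right)} = 4$
$\left(R{\left(A{\left(-5,-2 \right)},5 \right)} + 4\right) 1 \left(-2 + 5\right) = \left(4 + 4\right) 1 \left(-2 + 5\right) = 8 \cdot 1 \cdot 3 = 8 \cdot 3 = 24$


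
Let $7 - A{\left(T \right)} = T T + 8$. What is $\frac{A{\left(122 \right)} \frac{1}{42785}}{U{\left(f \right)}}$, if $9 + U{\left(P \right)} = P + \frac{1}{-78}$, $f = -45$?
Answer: $\frac{232206}{36050641} \approx 0.0064411$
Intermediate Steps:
$A{\left(T \right)} = -1 - T^{2}$ ($A{\left(T \right)} = 7 - \left(T T + 8\right) = 7 - \left(T^{2} + 8\right) = 7 - \left(8 + T^{2}\right) = -1 - T^{2}$)
$U{\left(P \right)} = - \frac{703}{78} + P$ ($U{\left(P \right)} = -9 + \left(P + \frac{1}{-78}\right) = -9 + \left(P - \frac{1}{78}\right) = -9 + \left(- \frac{1}{78} + P\right) = - \frac{703}{78} + P$)
$\frac{A{\left(122 \right)} \frac{1}{42785}}{U{\left(f \right)}} = \frac{\left(-1 - 122^{2}\right) \frac{1}{42785}}{- \frac{703}{78} - 45} = \frac{\left(-1 - 14884\right) \frac{1}{42785}}{- \frac{4213}{78}} = \left(-1 - 14884\right) \frac{1}{42785} \left(- \frac{78}{4213}\right) = \left(-14885\right) \frac{1}{42785} \left(- \frac{78}{4213}\right) = \left(- \frac{2977}{8557}\right) \left(- \frac{78}{4213}\right) = \frac{232206}{36050641}$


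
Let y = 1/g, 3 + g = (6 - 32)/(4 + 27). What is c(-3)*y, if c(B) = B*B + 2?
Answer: -341/119 ≈ -2.8655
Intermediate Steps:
g = -119/31 (g = -3 + (6 - 32)/(4 + 27) = -3 - 26/31 = -119/31 ≈ -3.8387)
y = -31/119 (y = 1/(-119/31) = -31/119 ≈ -0.26050)
c(B) = 2 + B² (c(B) = B² + 2 = 2 + B²)
c(-3)*y = (2 + (-3)²)*(-31/119) = (2 + 9)*(-31/119) = 11*(-31/119) = -341/119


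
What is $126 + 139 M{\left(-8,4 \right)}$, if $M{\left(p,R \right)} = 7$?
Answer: $1099$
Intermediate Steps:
$126 + 139 M{\left(-8,4 \right)} = 126 + 139 \cdot 7 = 126 + 973 = 1099$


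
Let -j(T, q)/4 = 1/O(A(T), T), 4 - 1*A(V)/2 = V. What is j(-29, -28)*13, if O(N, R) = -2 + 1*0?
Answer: 26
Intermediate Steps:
A(V) = 8 - 2*V
O(N, R) = -2 (O(N, R) = -2 + 0 = -2)
j(T, q) = 2 (j(T, q) = -4/(-2) = -4*(-½) = 2)
j(-29, -28)*13 = 2*13 = 26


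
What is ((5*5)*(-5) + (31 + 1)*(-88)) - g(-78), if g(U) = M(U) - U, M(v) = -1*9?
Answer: -3010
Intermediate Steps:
M(v) = -9
g(U) = -9 - U
((5*5)*(-5) + (31 + 1)*(-88)) - g(-78) = ((5*5)*(-5) + (31 + 1)*(-88)) - (-9 - 1*(-78)) = (25*(-5) + 32*(-88)) - (-9 + 78) = (-125 - 2816) - 1*69 = -2941 - 69 = -3010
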